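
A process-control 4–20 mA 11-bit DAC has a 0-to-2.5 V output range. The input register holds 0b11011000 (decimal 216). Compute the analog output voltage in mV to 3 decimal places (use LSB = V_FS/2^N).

LSB = 2.5 V / 2^11 = 1.221 mV.
Code 0b11011000 = 216 decimal.
V_out = 0 + 216 × 0.0012207 V = 0.263672 V.
= 263.672 mV.

263.672 mV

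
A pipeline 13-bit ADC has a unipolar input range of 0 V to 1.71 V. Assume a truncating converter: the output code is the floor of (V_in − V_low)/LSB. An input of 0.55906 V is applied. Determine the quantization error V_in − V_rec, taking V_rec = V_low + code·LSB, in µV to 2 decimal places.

One LSB is 1.71 V / 8192 = 208.74 µV.
(V_in − V_low)/LSB = (0.55906 − 0)/0.00020874 = 2678.2570 → code 2678 (floor).
V_rec = 0 + 2678·0.00020874 = 0.55900635 V.
V_in − V_rec = 5.36523e-05 V = 53.65 µV.

53.65 µV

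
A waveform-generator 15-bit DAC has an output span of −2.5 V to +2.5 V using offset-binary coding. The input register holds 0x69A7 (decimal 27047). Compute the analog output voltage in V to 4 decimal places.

1.6270 V

LSB = 5 V / 2^15 = 152.59 µV.
Code 0x69A7 = 27047 decimal.
V_out = (−2.5) + 27047 × 0.000152588 V = 1.62704 V.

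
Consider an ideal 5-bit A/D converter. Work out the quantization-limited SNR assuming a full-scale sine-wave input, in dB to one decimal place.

SNR ≈ 6.02·N + 1.76 dB = 6.02·5 + 1.76 = 31.86 dB.

31.9 dB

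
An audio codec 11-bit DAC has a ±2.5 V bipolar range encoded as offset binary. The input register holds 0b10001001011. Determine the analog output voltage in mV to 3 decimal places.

LSB = 5 V / 2^11 = 2.441 mV.
Code 0b10001001011 = 1099 decimal.
V_out = (−2.5) + 1099 × 0.00244141 V = 0.183105 V.
= 183.105 mV.

183.105 mV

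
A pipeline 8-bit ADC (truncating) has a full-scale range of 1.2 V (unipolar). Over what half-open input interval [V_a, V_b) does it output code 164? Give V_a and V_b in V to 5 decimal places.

LSB = 1.2/2^8 = 4.688 mV.
V_a = V_low + 164·LSB = 0.76875 V; V_b = V_low + 165·LSB = 0.773438 V.

[0.76875 V, 0.77344 V)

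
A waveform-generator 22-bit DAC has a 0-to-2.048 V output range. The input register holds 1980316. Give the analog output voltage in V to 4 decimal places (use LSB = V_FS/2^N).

LSB = 2.048 V / 2^22 = 0.49 µV.
V_out = 0 + 1980316 × 4.88281e-07 V = 0.966951 V.

0.9670 V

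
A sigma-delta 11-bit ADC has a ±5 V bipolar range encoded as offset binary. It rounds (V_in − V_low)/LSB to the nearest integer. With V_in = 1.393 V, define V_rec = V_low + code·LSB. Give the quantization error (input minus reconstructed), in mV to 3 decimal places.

1.398 mV

LSB = 10/2^11 = 4.883 mV.
(V_in − V_low)/LSB = (1.393 − (−5))/0.00488281 = 1309.2864 → code 1309 (round).
Code 1309 maps back to (−5) + 1309×0.00488281 V = 1.3916016 V.
V_in − V_rec = 0.00139844 V = 1.398 mV.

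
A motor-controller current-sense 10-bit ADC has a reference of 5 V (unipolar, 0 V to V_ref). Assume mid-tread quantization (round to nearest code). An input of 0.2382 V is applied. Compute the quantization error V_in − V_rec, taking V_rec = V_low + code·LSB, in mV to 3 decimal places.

-1.058 mV

One LSB is 5 V / 1024 = 4.883 mV.
Scaled input = 48.7834 LSBs, so code = 49.
Reconstructed: 0.23925781 V.
Difference: -0.00105781 V → -1.058 mV.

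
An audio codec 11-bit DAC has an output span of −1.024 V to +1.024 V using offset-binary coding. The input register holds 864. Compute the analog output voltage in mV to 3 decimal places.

-160.000 mV

LSB = 2.048 V / 2^11 = 1.000 mV.
V_out = (−1.024) + 864 × 0.001 V = -0.16 V.
= -160.000 mV.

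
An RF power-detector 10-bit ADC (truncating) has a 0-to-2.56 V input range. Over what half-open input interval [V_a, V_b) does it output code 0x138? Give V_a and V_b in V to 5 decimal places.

[0.78000 V, 0.78250 V)

LSB = 2.56/2^10 = 2.500 mV.
Code 0x138 = 312 decimal.
V_a = V_low + 312·LSB = 0.78 V; V_b = V_low + 313·LSB = 0.7825 V.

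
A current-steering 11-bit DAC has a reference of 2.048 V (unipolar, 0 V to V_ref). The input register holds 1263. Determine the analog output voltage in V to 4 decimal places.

1.2630 V

LSB = 2.048 V / 2^11 = 1.000 mV.
V_out = 0 + 1263 × 0.001 V = 1.263 V.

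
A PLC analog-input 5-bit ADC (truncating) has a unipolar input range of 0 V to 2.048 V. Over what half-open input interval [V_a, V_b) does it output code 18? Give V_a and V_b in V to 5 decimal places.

LSB = 2.048/2^5 = 64.000 mV.
V_a = V_low + 18·LSB = 1.152 V; V_b = V_low + 19·LSB = 1.216 V.

[1.15200 V, 1.21600 V)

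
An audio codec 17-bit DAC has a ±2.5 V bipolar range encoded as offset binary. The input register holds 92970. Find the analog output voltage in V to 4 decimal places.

LSB = 5 V / 2^17 = 38.15 µV.
V_out = (−2.5) + 92970 × 3.8147e-05 V = 1.04652 V.

1.0465 V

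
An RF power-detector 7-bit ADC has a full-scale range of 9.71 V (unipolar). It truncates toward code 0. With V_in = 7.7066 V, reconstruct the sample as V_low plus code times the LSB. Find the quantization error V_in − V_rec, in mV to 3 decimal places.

One LSB is 9.71 V / 128 = 75.859 mV.
(7.7066 − 0)/0.0758594 = 101.5906; ⌊·⌋ gives code 101.
Reconstructed: 7.6617969 V.
Error = 7.7066 − 7.6617969 = 0.0448031 V = 44.803 mV.

44.803 mV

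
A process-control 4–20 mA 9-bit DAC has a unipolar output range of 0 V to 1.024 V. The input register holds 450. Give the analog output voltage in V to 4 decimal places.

0.9000 V

LSB = 1.024 V / 2^9 = 2.000 mV.
V_out = 0 + 450 × 0.002 V = 0.9 V.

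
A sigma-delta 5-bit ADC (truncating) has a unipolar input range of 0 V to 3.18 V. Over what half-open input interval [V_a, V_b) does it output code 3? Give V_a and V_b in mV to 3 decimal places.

LSB = 3.18/2^5 = 99.375 mV.
V_a = V_low + 3·LSB = 0.298125 V; V_b = V_low + 4·LSB = 0.3975 V.

[298.125 mV, 397.500 mV)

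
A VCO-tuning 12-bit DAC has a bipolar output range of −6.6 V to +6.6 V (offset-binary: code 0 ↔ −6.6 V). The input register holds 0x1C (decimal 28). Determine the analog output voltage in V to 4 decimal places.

LSB = 13.2 V / 2^12 = 3.223 mV.
Code 0x1C = 28 decimal.
V_out = (−6.6) + 28 × 0.00322266 V = -6.50977 V.

-6.5098 V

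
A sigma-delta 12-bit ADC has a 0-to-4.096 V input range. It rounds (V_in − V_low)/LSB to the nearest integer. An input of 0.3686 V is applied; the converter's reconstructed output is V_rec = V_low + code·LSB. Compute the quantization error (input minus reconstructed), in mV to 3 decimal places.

-0.400 mV

Step size: 4.096 V ÷ 2^12 = 1.000 mV.
(V_in − V_low)/LSB = (0.3686 − 0)/0.001 = 368.6000 → code 369 (round).
Code 369 maps back to 0 + 369×0.001 V = 0.369 V.
Error = 0.3686 − 0.369 = -0.0004 V = -0.400 mV.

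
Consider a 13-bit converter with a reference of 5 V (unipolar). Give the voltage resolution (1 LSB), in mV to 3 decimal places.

Full-scale span = 5 V.
LSB = 5 / 2^13 = 5 / 8192 = 0.000610352 V = 0.610 mV.

0.610 mV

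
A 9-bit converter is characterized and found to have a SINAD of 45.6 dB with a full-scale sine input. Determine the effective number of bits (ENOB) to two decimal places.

ENOB = (SINAD − 1.76) / 6.02 = (45.6 − 1.76)/6.02 = 7.282.

7.28 bits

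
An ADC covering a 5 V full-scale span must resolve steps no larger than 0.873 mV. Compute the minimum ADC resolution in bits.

13 bits

Number of steps required ≥ 5 V / 0.873 mV = 5727.38.
Need 2^N ≥ 5727.38; 2^12 = 4096, 2^13 = 8192.
Minimum N = 13.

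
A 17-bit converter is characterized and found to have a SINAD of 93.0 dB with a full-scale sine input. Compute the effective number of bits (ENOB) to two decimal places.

ENOB = (SINAD − 1.76) / 6.02 = (93.0 − 1.76)/6.02 = 15.156.

15.16 bits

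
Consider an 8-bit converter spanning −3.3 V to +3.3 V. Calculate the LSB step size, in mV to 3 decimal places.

Full-scale span = 6.6 V.
LSB = 6.6 / 2^8 = 6.6 / 256 = 0.0257812 V = 25.781 mV.

25.781 mV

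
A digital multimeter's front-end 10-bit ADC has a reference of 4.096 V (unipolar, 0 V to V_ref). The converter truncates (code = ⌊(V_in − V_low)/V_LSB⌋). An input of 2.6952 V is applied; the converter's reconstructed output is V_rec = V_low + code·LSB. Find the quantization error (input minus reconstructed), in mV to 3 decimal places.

One LSB is 4.096 V / 1024 = 4.000 mV.
(2.6952 − 0)/0.004 = 673.8000; ⌊·⌋ gives code 673.
Code 673 maps back to 0 + 673×0.004 V = 2.692 V.
Difference: 0.0032 V → 3.200 mV.

3.200 mV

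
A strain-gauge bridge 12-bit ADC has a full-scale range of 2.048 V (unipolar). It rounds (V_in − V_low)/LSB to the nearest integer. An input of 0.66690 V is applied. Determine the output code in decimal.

Full-scale span = 2.048 V; LSB = 2.048/2^12 = 0.500 mV.
(0.66690 − 0) / 0.0005 = 1333.800 LSBs.
So the output code is 1334.

code 1334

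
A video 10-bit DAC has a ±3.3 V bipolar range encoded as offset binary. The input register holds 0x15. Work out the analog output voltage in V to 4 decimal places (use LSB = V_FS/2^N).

-3.1646 V

LSB = 6.6 V / 2^10 = 6.445 mV.
Code 0x15 = 21 decimal.
V_out = (−3.3) + 21 × 0.00644531 V = -3.16465 V.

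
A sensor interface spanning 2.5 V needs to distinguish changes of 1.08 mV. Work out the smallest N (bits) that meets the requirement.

Number of steps required ≥ 2.5 V / 1.08 mV = 2314.81.
Need 2^N ≥ 2314.81; 2^11 = 2048, 2^12 = 4096.
Minimum N = 12.

12 bits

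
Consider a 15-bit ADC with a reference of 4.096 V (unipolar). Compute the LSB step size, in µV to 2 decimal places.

125.00 µV

Full-scale span = 4.096 V.
LSB = 4.096 / 2^15 = 4.096 / 32768 = 0.000125 V = 125.00 µV.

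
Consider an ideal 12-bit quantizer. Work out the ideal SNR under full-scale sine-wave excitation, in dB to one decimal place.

74.0 dB

SNR ≈ 6.02·N + 1.76 dB = 6.02·12 + 1.76 = 74.00 dB.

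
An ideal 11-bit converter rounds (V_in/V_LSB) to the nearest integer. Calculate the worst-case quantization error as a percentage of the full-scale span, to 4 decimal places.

0.0244 %

Rounding → worst-case error = ½ LSB = V_FS/2^12, so 100/4096 = 0.0244141 % of full scale.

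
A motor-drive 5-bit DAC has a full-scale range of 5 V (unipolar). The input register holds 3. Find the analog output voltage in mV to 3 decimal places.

LSB = 5 V / 2^5 = 156.250 mV.
V_out = 0 + 3 × 0.15625 V = 0.46875 V.
= 468.750 mV.

468.750 mV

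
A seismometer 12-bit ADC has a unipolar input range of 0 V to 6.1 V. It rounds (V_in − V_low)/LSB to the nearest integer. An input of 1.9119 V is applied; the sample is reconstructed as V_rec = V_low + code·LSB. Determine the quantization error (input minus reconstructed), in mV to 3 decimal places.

-0.307 mV

One LSB is 6.1 V / 4096 = 1.489 mV.
(1.9119 − 0)/0.00148926 = 1283.7938; round gives code 1284.
V_rec = 0 + 1284·0.00148926 = 1.912207 V.
Error = 1.9119 − 1.912207 = -0.000307031 V = -0.307 mV.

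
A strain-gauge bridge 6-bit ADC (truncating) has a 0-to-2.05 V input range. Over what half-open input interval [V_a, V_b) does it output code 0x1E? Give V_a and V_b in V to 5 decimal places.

[0.96094 V, 0.99297 V)

LSB = 2.05/2^6 = 32.031 mV.
Code 0x1E = 30 decimal.
V_a = V_low + 30·LSB = 0.960938 V; V_b = V_low + 31·LSB = 0.992969 V.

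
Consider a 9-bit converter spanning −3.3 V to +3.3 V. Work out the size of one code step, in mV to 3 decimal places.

12.891 mV

Full-scale span = 6.6 V.
LSB = 6.6 / 2^9 = 6.6 / 512 = 0.0128906 V = 12.891 mV.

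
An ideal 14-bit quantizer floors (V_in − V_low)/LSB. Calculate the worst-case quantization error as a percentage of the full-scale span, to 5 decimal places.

0.00610 %

Truncating → worst-case error = 1 LSB = V_FS/2^14, so 100/16384 = 0.00610352 % of full scale.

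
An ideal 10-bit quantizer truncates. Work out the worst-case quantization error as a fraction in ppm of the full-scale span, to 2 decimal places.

976.56 ppm

Truncating → worst-case error = 1 LSB = V_FS/2^10, so 1e+06/1024 = 976.562 ppm of full scale.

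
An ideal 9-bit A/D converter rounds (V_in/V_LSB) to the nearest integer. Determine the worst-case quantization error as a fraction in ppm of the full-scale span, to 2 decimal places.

976.56 ppm

Rounding → worst-case error = ½ LSB = V_FS/2^10, so 1e+06/1024 = 976.562 ppm of full scale.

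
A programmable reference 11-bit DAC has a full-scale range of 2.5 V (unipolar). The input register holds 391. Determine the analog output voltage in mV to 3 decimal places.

LSB = 2.5 V / 2^11 = 1.221 mV.
V_out = 0 + 391 × 0.0012207 V = 0.477295 V.
= 477.295 mV.

477.295 mV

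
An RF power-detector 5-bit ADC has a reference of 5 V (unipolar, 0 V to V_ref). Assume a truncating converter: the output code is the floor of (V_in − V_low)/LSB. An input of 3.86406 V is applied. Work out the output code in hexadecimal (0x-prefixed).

code 0x18 (decimal 24)

With 32 levels over 5 V, one step is 156.250 mV.
Input sits at 24.730 steps above V_low.
Floor → code 24.
In hexadecimal (0x-prefixed): 0x18.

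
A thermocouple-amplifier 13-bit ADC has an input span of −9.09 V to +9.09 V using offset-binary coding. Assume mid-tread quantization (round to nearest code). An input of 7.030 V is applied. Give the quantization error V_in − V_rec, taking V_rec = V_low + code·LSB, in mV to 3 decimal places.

Step size: 18.18 V ÷ 2^13 = 2.219 mV.
(7.030 − (−9.09))/0.00221924 = 7263.7536; round gives code 7264.
Code 7264 maps back to (−9.09) + 7264×0.00221924 V = 7.0305469 V.
V_in − V_rec = -0.000546875 V = -0.547 mV.

-0.547 mV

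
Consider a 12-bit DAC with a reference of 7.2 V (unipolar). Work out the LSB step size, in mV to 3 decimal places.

1.758 mV

Full-scale span = 7.2 V.
LSB = 7.2 / 2^12 = 7.2 / 4096 = 0.00175781 V = 1.758 mV.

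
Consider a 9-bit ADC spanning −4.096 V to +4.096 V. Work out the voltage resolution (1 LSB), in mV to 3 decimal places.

Full-scale span = 8.192 V.
LSB = 8.192 / 2^9 = 8.192 / 512 = 0.016 V = 16.000 mV.

16.000 mV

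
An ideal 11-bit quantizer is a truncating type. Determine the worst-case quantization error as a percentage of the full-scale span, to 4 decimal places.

Truncating → worst-case error = 1 LSB = V_FS/2^11, so 100/2048 = 0.0488281 % of full scale.

0.0488 %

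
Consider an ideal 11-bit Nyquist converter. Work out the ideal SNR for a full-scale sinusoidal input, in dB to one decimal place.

SNR ≈ 6.02·N + 1.76 dB = 6.02·11 + 1.76 = 67.98 dB.

68.0 dB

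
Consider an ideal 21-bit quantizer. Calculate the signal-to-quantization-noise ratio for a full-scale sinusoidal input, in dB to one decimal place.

SNR ≈ 6.02·N + 1.76 dB = 6.02·21 + 1.76 = 128.18 dB.

128.2 dB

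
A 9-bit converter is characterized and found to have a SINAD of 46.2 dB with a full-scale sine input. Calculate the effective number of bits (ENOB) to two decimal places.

7.38 bits

ENOB = (SINAD − 1.76) / 6.02 = (46.2 − 1.76)/6.02 = 7.382.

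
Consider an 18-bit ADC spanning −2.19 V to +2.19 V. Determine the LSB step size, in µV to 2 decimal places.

Full-scale span = 4.38 V.
LSB = 4.38 / 2^18 = 4.38 / 262144 = 1.67084e-05 V = 16.71 µV.

16.71 µV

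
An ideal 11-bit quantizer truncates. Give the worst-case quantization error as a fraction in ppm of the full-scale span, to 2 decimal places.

488.28 ppm

Truncating → worst-case error = 1 LSB = V_FS/2^11, so 1e+06/2048 = 488.281 ppm of full scale.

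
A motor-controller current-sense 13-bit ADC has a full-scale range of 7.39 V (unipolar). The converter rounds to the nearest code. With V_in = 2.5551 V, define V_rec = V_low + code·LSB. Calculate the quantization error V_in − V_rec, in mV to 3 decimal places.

0.354 mV

One LSB is 7.39 V / 8192 = 0.902 mV.
Scaled input = 2832.3923 LSBs, so code = 2832.
V_rec = 0 + 2832·0.0009021 = 2.5547461 V.
Error = 2.5551 − 2.5547461 = 0.000353906 V = 0.354 mV.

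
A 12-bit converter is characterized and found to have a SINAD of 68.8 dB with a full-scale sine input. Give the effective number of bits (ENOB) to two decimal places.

11.14 bits

ENOB = (SINAD − 1.76) / 6.02 = (68.8 − 1.76)/6.02 = 11.136.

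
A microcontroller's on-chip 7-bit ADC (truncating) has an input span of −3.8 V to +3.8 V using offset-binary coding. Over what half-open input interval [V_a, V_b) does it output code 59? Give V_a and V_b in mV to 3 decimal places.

[-296.875 mV, -237.500 mV)

LSB = 7.6/2^7 = 59.375 mV.
V_a = V_low + 59·LSB = -0.296875 V; V_b = V_low + 60·LSB = -0.2375 V.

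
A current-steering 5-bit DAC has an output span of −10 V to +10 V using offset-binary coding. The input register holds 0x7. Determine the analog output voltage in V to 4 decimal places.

-5.6250 V

LSB = 20 V / 2^5 = 0.6250 V.
Code 0x7 = 7 decimal.
V_out = (−10) + 7 × 0.625 V = -5.625 V.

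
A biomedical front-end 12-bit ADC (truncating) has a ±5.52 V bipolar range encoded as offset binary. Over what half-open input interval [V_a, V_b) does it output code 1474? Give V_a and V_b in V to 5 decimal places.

[-1.54711 V, -1.54441 V)

LSB = 11.04/2^12 = 2.695 mV.
V_a = V_low + 1474·LSB = -1.54711 V; V_b = V_low + 1475·LSB = -1.54441 V.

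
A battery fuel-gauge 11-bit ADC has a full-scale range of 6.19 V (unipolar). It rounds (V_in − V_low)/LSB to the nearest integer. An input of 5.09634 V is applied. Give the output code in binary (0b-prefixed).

LSB = 6.19 V / 2048 = 3.022 mV.
(5.09634 − 0) / 0.00302246 = 1686.156 LSBs.
round(1686.156) = 1686.
In binary (0b-prefixed): 0b11010010110.

code 0b11010010110 (decimal 1686)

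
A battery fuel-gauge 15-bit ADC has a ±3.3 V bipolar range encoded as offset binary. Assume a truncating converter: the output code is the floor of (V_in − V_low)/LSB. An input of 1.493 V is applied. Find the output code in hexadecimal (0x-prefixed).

code 0x5CF4 (decimal 23796)

With 32768 levels over 6.6 V, one step is 201.42 µV.
(1.493 − (−3.3)) / 0.000201416 = 23796.519 LSBs.
So the output code is 23796.
In hexadecimal (0x-prefixed): 0x5CF4.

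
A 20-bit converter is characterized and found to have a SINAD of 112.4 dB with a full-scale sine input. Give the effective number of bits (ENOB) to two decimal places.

18.38 bits

ENOB = (SINAD − 1.76) / 6.02 = (112.4 − 1.76)/6.02 = 18.379.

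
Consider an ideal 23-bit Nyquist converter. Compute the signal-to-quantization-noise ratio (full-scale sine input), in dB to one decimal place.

SNR ≈ 6.02·N + 1.76 dB = 6.02·23 + 1.76 = 140.22 dB.

140.2 dB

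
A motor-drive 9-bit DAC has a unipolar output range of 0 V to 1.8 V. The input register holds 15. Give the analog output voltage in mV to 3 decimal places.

52.734 mV

LSB = 1.8 V / 2^9 = 3.516 mV.
V_out = 0 + 15 × 0.00351563 V = 0.0527344 V.
= 52.734 mV.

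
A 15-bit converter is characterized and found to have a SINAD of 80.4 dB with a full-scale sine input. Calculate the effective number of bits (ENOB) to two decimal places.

ENOB = (SINAD − 1.76) / 6.02 = (80.4 − 1.76)/6.02 = 13.063.

13.06 bits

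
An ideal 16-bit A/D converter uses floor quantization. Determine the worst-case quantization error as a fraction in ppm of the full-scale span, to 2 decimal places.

15.26 ppm

Truncating → worst-case error = 1 LSB = V_FS/2^16, so 1e+06/65536 = 15.2588 ppm of full scale.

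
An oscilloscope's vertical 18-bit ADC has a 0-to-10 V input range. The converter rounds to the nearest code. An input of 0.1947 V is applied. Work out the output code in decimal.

code 5104

LSB = 10 V / 262144 = 38.15 µV.
(V_in − V_low)/LSB = (0.1947 − 0) / 3.8147e-05 = 5103.944.
round(5103.944) = 5104.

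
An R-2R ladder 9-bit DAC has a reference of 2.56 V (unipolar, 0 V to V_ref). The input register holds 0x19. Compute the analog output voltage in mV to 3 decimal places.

LSB = 2.56 V / 2^9 = 5.000 mV.
Code 0x19 = 25 decimal.
V_out = 0 + 25 × 0.005 V = 0.125 V.
= 125.000 mV.

125.000 mV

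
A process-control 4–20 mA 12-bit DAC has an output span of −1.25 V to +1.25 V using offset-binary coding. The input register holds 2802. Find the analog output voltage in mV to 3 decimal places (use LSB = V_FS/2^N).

460.205 mV

LSB = 2.5 V / 2^12 = 0.610 mV.
V_out = (−1.25) + 2802 × 0.000610352 V = 0.460205 V.
= 460.205 mV.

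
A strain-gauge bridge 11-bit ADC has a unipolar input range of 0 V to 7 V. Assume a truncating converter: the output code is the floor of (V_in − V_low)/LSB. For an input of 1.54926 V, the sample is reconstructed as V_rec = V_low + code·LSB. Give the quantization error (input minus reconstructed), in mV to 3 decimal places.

0.920 mV

Step size: 7 V ÷ 2^11 = 3.418 mV.
Scaled input = 453.2692 LSBs, so code = 453.
Code 453 maps back to 0 + 453×0.00341797 V = 1.5483398 V.
Error = 1.54926 − 1.5483398 = 0.000920156 V = 0.920 mV.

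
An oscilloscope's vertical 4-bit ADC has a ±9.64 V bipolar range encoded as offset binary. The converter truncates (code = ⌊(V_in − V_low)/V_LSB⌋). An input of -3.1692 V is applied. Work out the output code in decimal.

code 5

LSB = 19.28 V / 16 = 1.2050 V.
Input sits at 5.370 steps above V_low.
So the output code is 5.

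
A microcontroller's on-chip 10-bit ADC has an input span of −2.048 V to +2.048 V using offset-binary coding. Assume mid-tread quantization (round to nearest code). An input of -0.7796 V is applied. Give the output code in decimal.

Full-scale span = 4.096 V; LSB = 4.096/2^10 = 4.000 mV.
Input sits at 317.100 steps above V_low.
round(317.100) = 317.

code 317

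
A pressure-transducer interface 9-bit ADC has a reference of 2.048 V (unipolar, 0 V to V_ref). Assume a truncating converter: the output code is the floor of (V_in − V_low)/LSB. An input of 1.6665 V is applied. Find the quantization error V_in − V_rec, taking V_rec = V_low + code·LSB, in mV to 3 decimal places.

2.500 mV

One LSB is 2.048 V / 512 = 4.000 mV.
Scaled input = 416.6250 LSBs, so code = 416.
Reconstructed: 1.664 V.
V_in − V_rec = 0.0025 V = 2.500 mV.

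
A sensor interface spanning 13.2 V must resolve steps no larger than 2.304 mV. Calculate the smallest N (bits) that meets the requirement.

13 bits

Number of steps required ≥ 13.2 V / 2.304 mV = 5729.17.
Need 2^N ≥ 5729.17; 2^12 = 4096, 2^13 = 8192.
Minimum N = 13.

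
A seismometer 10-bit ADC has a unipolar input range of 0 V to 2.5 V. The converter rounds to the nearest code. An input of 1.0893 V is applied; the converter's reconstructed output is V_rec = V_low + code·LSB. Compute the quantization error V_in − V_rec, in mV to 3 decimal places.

One LSB is 2.5 V / 1024 = 2.441 mV.
(1.0893 − 0)/0.00244141 = 446.1773; round gives code 446.
Code 446 maps back to 0 + 446×0.00244141 V = 1.0888672 V.
Difference: 0.000432812 V → 0.433 mV.

0.433 mV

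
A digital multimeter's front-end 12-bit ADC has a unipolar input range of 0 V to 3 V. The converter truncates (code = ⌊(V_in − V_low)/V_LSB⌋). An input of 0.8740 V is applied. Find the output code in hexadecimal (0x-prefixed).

Full-scale span = 3 V; LSB = 3/2^12 = 0.732 mV.
(0.8740 − 0) / 0.000732422 = 1193.301 LSBs.
Floor → code 1193.
In hexadecimal (0x-prefixed): 0x4A9.

code 0x4A9 (decimal 1193)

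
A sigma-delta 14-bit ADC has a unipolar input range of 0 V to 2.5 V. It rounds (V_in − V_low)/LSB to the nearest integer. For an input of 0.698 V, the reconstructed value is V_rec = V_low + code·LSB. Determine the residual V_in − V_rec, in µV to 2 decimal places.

LSB = 2.5/2^14 = 152.59 µV.
Scaled input = 4574.4128 LSBs, so code = 4574.
V_rec = 0 + 4574·0.000152588 = 0.69793701 V.
V_in − V_rec = 6.29883e-05 V = 62.99 µV.

62.99 µV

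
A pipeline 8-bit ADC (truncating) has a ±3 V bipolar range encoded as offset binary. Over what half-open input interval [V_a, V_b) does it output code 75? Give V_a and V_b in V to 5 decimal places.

[-1.24219 V, -1.21875 V)

LSB = 6/2^8 = 23.438 mV.
V_a = V_low + 75·LSB = -1.24219 V; V_b = V_low + 76·LSB = -1.21875 V.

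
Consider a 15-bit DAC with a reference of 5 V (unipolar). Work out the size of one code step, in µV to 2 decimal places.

152.59 µV

Full-scale span = 5 V.
LSB = 5 / 2^15 = 5 / 32768 = 0.000152588 V = 152.59 µV.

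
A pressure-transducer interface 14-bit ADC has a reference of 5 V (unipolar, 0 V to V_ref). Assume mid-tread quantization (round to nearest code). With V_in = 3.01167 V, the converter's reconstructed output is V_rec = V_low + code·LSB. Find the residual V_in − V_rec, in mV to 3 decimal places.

LSB = 5/2^14 = 305.18 µV.
(3.01167 − 0)/0.000305176 = 9868.6403; round gives code 9869.
Reconstructed: 3.0117798 V.
V_in − V_rec = -0.000109785 V = -0.110 mV.

-0.110 mV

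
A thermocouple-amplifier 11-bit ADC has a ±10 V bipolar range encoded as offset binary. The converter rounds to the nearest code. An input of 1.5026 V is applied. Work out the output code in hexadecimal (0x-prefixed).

Full-scale span = 20 V; LSB = 20/2^11 = 9.766 mV.
(V_in − V_low)/LSB = (1.5026 − (−10)) / 0.00976562 = 1177.866.
Round → code 1178.
In hexadecimal (0x-prefixed): 0x49A.

code 0x49A (decimal 1178)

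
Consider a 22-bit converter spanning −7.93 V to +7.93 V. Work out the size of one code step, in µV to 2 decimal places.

3.78 µV

Full-scale span = 15.86 V.
LSB = 15.86 / 2^22 = 15.86 / 4194304 = 3.78132e-06 V = 3.78 µV.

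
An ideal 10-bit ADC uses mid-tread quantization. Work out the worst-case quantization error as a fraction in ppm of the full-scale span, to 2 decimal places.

Rounding → worst-case error = ½ LSB = V_FS/2^11, so 1e+06/2048 = 488.281 ppm of full scale.

488.28 ppm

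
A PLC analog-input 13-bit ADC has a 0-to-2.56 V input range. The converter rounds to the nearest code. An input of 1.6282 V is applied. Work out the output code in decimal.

code 5210

LSB = 2.56 V / 8192 = 312.50 µV.
(V_in − V_low)/LSB = (1.6282 − 0) / 0.0003125 = 5210.240.
Round → code 5210.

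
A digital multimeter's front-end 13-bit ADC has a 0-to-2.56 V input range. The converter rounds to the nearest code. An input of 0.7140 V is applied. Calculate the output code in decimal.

code 2285

Full-scale span = 2.56 V; LSB = 2.56/2^13 = 312.50 µV.
(0.7140 − 0) / 0.0003125 = 2284.800 LSBs.
So the output code is 2285.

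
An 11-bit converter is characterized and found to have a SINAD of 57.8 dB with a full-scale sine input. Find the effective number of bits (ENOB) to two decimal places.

ENOB = (SINAD − 1.76) / 6.02 = (57.8 − 1.76)/6.02 = 9.309.

9.31 bits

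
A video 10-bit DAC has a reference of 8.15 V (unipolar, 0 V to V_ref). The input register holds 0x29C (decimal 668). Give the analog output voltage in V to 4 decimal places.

5.3166 V

LSB = 8.15 V / 2^10 = 7.959 mV.
Code 0x29C = 668 decimal.
V_out = 0 + 668 × 0.00795898 V = 5.3166 V.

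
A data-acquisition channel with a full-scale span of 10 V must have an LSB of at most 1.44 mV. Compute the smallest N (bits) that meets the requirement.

Number of steps required ≥ 10 V / 1.44 mV = 6944.44.
Need 2^N ≥ 6944.44; 2^12 = 4096, 2^13 = 8192.
Minimum N = 13.

13 bits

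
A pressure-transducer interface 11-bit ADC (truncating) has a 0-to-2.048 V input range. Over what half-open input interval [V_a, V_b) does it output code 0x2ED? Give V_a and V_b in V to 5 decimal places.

LSB = 2.048/2^11 = 1.000 mV.
Code 0x2ED = 749 decimal.
V_a = V_low + 749·LSB = 0.749 V; V_b = V_low + 750·LSB = 0.75 V.

[0.74900 V, 0.75000 V)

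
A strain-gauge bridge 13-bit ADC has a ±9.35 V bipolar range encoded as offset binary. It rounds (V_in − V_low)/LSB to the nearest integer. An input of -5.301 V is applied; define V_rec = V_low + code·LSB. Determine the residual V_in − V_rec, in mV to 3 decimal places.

-0.536 mV

Step size: 18.7 V ÷ 2^13 = 2.283 mV.
Scaled input = 1773.7651 LSBs, so code = 1774.
Code 1774 maps back to (−9.35) + 1774×0.00228271 V = -5.3004639 V.
Difference: -0.000536133 V → -0.536 mV.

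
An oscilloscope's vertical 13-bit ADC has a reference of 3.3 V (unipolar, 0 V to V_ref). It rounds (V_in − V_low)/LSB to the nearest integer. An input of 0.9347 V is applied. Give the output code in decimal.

code 2320

With 8192 levels over 3.3 V, one step is 402.83 µV.
Input sits at 2320.322 steps above V_low.
Round → code 2320.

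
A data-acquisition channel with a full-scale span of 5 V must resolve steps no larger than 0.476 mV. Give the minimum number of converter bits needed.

14 bits

Number of steps required ≥ 5 V / 0.476 mV = 10504.20.
Need 2^N ≥ 10504.20; 2^13 = 8192, 2^14 = 16384.
Minimum N = 14.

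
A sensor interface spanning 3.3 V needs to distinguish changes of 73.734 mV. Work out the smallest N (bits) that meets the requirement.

6 bits

Number of steps required ≥ 3.3 V / 73.734 mV = 44.76.
Need 2^N ≥ 44.76; 2^5 = 32, 2^6 = 64.
Minimum N = 6.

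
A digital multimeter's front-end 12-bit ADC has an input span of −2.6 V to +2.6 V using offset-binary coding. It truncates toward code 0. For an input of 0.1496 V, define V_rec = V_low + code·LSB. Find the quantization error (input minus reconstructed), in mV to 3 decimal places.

LSB = 5.2/2^12 = 1.270 mV.
Scaled input = 2165.8388 LSBs, so code = 2165.
Reconstructed: 0.14853516 V.
Error = 0.1496 − 0.14853516 = 0.00106484 V = 1.065 mV.

1.065 mV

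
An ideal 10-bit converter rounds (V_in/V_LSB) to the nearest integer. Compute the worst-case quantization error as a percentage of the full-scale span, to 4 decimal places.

0.0488 %

Rounding → worst-case error = ½ LSB = V_FS/2^11, so 100/2048 = 0.0488281 % of full scale.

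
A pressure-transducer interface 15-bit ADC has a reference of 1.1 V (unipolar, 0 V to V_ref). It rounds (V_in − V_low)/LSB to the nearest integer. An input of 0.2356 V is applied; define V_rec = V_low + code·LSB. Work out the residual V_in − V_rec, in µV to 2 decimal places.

10.40 µV

LSB = 1.1/2^15 = 33.57 µV.
(0.2356 − 0)/3.35693e-05 = 7018.3098; round gives code 7018.
V_rec = 0 + 7018·3.35693e-05 = 0.2355896 V.
Difference: 1.04004e-05 V → 10.40 µV.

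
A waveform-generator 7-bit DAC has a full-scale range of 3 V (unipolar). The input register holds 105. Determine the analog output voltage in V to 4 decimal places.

2.4609 V

LSB = 3 V / 2^7 = 23.438 mV.
V_out = 0 + 105 × 0.0234375 V = 2.46094 V.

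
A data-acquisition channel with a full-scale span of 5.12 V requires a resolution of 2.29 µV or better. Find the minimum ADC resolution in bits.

22 bits

Number of steps required ≥ 5.12 V / 2.29 µV = 2235807.86.
Need 2^N ≥ 2235807.86; 2^21 = 2097152, 2^22 = 4194304.
Minimum N = 22.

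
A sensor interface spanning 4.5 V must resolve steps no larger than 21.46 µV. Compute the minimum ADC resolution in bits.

18 bits

Number of steps required ≥ 4.5 V / 21.46 µV = 209692.45.
Need 2^N ≥ 209692.45; 2^17 = 131072, 2^18 = 262144.
Minimum N = 18.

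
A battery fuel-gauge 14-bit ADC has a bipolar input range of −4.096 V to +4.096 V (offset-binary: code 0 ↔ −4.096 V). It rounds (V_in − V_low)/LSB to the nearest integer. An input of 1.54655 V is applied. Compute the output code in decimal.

With 16384 levels over 8.192 V, one step is 0.500 mV.
Input sits at 11285.100 steps above V_low.
Round → code 11285.

code 11285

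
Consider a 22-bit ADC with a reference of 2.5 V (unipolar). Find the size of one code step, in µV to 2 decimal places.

0.60 µV

Full-scale span = 2.5 V.
LSB = 2.5 / 2^22 = 2.5 / 4194304 = 5.96046e-07 V = 0.60 µV.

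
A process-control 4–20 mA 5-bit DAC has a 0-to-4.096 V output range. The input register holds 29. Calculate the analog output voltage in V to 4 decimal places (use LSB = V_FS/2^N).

3.7120 V

LSB = 4.096 V / 2^5 = 128.000 mV.
V_out = 0 + 29 × 0.128 V = 3.712 V.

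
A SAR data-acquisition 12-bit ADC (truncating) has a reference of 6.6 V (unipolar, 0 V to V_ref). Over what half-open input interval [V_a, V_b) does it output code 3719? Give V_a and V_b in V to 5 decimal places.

LSB = 6.6/2^12 = 1.611 mV.
V_a = V_low + 3719·LSB = 5.99253 V; V_b = V_low + 3720·LSB = 5.99414 V.

[5.99253 V, 5.99414 V)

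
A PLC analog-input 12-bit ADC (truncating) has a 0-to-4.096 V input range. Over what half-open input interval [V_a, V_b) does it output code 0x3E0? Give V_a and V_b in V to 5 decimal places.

LSB = 4.096/2^12 = 1.000 mV.
Code 0x3E0 = 992 decimal.
V_a = V_low + 992·LSB = 0.992 V; V_b = V_low + 993·LSB = 0.993 V.

[0.99200 V, 0.99300 V)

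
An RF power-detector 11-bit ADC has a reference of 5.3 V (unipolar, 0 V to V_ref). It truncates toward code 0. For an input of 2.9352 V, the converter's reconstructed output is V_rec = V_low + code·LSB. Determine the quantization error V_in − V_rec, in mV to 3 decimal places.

Step size: 5.3 V ÷ 2^11 = 2.588 mV.
Scaled input = 1134.2056 LSBs, so code = 1134.
Reconstructed: 2.934668 V.
Error = 2.9352 − 2.934668 = 0.000532031 V = 0.532 mV.

0.532 mV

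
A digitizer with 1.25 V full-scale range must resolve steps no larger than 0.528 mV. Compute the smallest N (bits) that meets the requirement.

12 bits

Number of steps required ≥ 1.25 V / 0.528 mV = 2367.42.
Need 2^N ≥ 2367.42; 2^11 = 2048, 2^12 = 4096.
Minimum N = 12.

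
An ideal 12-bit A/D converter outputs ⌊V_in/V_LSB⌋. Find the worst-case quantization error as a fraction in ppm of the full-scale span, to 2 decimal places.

244.14 ppm

Truncating → worst-case error = 1 LSB = V_FS/2^12, so 1e+06/4096 = 244.141 ppm of full scale.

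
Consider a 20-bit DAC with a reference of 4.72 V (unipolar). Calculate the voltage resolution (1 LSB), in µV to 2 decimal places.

Full-scale span = 4.72 V.
LSB = 4.72 / 2^20 = 4.72 / 1048576 = 4.50134e-06 V = 4.50 µV.

4.50 µV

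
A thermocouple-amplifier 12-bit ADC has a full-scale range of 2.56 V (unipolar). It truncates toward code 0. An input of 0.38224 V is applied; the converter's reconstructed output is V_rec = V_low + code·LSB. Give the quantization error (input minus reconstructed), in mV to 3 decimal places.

One LSB is 2.56 V / 4096 = 0.625 mV.
Scaled input = 611.5840 LSBs, so code = 611.
Reconstructed: 0.381875 V.
V_in − V_rec = 0.000365 V = 0.365 mV.

0.365 mV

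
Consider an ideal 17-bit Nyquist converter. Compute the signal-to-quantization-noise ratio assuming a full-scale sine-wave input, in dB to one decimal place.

104.1 dB

SNR ≈ 6.02·N + 1.76 dB = 6.02·17 + 1.76 = 104.10 dB.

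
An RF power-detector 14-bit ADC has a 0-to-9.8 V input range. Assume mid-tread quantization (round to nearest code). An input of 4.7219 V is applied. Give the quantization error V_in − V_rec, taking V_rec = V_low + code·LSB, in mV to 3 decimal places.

One LSB is 9.8 V / 16384 = 0.598 mV.
(V_in − V_low)/LSB = (4.7219 − 0)/0.000598145 = 7894.2459 → code 7894 (round).
Code 7894 maps back to 0 + 7894×0.000598145 V = 4.7217529 V.
Error = 4.7219 − 4.7217529 = 0.00014707 V = 0.147 mV.

0.147 mV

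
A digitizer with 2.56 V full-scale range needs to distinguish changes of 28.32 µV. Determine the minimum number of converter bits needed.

Number of steps required ≥ 2.56 V / 28.32 µV = 90395.48.
Need 2^N ≥ 90395.48; 2^16 = 65536, 2^17 = 131072.
Minimum N = 17.

17 bits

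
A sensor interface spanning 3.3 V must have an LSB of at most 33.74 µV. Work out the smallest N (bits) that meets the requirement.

Number of steps required ≥ 3.3 V / 33.74 µV = 97806.76.
Need 2^N ≥ 97806.76; 2^16 = 65536, 2^17 = 131072.
Minimum N = 17.

17 bits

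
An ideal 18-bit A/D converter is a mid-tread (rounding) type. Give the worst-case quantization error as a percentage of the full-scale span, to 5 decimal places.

0.00019 %

Rounding → worst-case error = ½ LSB = V_FS/2^19, so 100/524288 = 0.000190735 % of full scale.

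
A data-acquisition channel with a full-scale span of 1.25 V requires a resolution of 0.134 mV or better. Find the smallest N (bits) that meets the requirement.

Number of steps required ≥ 1.25 V / 0.134 mV = 9328.36.
Need 2^N ≥ 9328.36; 2^13 = 8192, 2^14 = 16384.
Minimum N = 14.

14 bits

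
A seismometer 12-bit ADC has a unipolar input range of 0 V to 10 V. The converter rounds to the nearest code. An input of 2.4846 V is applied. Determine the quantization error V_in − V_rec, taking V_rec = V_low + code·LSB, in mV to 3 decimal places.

One LSB is 10 V / 4096 = 2.441 mV.
(2.4846 − 0)/0.00244141 = 1017.6922; round gives code 1018.
Code 1018 maps back to 0 + 1018×0.00244141 V = 2.4853516 V.
Difference: -0.000751562 V → -0.752 mV.

-0.752 mV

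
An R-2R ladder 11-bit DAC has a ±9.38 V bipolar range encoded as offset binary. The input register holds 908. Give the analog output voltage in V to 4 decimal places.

LSB = 18.76 V / 2^11 = 9.160 mV.
V_out = (−9.38) + 908 × 0.00916016 V = -1.06258 V.

-1.0626 V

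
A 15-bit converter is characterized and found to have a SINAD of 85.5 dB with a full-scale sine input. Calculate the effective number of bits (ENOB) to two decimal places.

13.91 bits

ENOB = (SINAD − 1.76) / 6.02 = (85.5 − 1.76)/6.02 = 13.910.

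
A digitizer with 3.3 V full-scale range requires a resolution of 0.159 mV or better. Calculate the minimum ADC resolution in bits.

15 bits

Number of steps required ≥ 3.3 V / 0.159 mV = 20754.72.
Need 2^N ≥ 20754.72; 2^14 = 16384, 2^15 = 32768.
Minimum N = 15.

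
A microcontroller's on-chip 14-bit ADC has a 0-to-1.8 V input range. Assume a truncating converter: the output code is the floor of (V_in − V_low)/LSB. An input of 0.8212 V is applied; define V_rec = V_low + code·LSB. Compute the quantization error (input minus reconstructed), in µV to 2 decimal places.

81.84 µV

One LSB is 1.8 V / 16384 = 109.86 µV.
(V_in − V_low)/LSB = (0.8212 − 0)/0.000109863 = 7474.7449 → code 7474 (floor).
V_rec = 0 + 7474·0.000109863 = 0.82111816 V.
V_in − V_rec = 8.18359e-05 V = 81.84 µV.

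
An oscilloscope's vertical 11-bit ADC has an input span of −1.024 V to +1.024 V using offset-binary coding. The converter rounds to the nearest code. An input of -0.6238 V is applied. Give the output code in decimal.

LSB = 2.048 V / 2048 = 1.000 mV.
(-0.6238 − (−1.024)) / 0.001 = 400.200 LSBs.
round(400.200) = 400.

code 400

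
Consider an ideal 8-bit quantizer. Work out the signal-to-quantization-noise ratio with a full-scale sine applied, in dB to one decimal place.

49.9 dB

SNR ≈ 6.02·N + 1.76 dB = 6.02·8 + 1.76 = 49.92 dB.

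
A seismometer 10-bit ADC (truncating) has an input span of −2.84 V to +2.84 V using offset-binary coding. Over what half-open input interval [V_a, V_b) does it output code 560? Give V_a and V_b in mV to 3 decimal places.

[266.250 mV, 271.797 mV)

LSB = 5.68/2^10 = 5.547 mV.
V_a = V_low + 560·LSB = 0.26625 V; V_b = V_low + 561·LSB = 0.271797 V.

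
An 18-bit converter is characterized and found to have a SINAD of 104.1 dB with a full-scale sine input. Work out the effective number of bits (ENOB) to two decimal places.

17.00 bits

ENOB = (SINAD − 1.76) / 6.02 = (104.1 − 1.76)/6.02 = 17.000.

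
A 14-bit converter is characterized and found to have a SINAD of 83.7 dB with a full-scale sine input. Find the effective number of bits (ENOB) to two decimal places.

13.61 bits

ENOB = (SINAD − 1.76) / 6.02 = (83.7 − 1.76)/6.02 = 13.611.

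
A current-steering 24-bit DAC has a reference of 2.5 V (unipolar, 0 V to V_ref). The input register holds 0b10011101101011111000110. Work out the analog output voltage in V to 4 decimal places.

LSB = 2.5 V / 2^24 = 0.15 µV.
Code 0b10011101101011111000110 = 5167046 decimal.
V_out = 0 + 5167046 × 1.49012e-07 V = 0.76995 V.

0.7699 V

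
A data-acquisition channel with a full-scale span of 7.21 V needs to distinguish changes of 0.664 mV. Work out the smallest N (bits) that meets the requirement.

Number of steps required ≥ 7.21 V / 0.664 mV = 10858.43.
Need 2^N ≥ 10858.43; 2^13 = 8192, 2^14 = 16384.
Minimum N = 14.

14 bits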